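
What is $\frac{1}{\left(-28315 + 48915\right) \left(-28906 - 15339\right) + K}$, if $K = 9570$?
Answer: $- \frac{1}{911437430} \approx -1.0972 \cdot 10^{-9}$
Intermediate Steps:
$\frac{1}{\left(-28315 + 48915\right) \left(-28906 - 15339\right) + K} = \frac{1}{\left(-28315 + 48915\right) \left(-28906 - 15339\right) + 9570} = \frac{1}{20600 \left(-44245\right) + 9570} = \frac{1}{-911447000 + 9570} = \frac{1}{-911437430} = - \frac{1}{911437430}$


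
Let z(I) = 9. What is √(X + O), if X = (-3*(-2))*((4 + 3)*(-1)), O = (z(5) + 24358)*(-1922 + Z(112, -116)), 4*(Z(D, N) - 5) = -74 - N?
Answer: 9*I*√2294110/2 ≈ 6815.8*I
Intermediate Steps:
Z(D, N) = -27/2 - N/4 (Z(D, N) = 5 + (-74 - N)/4 = 5 + (-37/2 - N/4) = -27/2 - N/4)
O = -92911371/2 (O = (9 + 24358)*(-1922 + (-27/2 - ¼*(-116))) = 24367*(-1922 + (-27/2 + 29)) = 24367*(-1922 + 31/2) = 24367*(-3813/2) = -92911371/2 ≈ -4.6456e+7)
X = -42 (X = 6*(7*(-1)) = 6*(-7) = -42)
√(X + O) = √(-42 - 92911371/2) = √(-92911455/2) = 9*I*√2294110/2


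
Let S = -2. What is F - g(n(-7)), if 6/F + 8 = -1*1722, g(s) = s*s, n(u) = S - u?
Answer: -21628/865 ≈ -25.003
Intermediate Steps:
n(u) = -2 - u
g(s) = s²
F = -3/865 (F = 6/(-8 - 1*1722) = 6/(-8 - 1722) = 6/(-1730) = 6*(-1/1730) = -3/865 ≈ -0.0034682)
F - g(n(-7)) = -3/865 - (-2 - 1*(-7))² = -3/865 - (-2 + 7)² = -3/865 - 1*5² = -3/865 - 1*25 = -3/865 - 25 = -21628/865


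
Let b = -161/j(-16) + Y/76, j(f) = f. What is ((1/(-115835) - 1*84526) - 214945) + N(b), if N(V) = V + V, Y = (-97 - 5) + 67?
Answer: -5272423817107/17606920 ≈ -2.9945e+5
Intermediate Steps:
Y = -35 (Y = -102 + 67 = -35)
b = 2919/304 (b = -161/(-16) - 35/76 = -161*(-1/16) - 35*1/76 = 161/16 - 35/76 = 2919/304 ≈ 9.6020)
N(V) = 2*V
((1/(-115835) - 1*84526) - 214945) + N(b) = ((1/(-115835) - 1*84526) - 214945) + 2*(2919/304) = ((-1/115835 - 84526) - 214945) + 2919/152 = (-9791069211/115835 - 214945) + 2919/152 = -34689223286/115835 + 2919/152 = -5272423817107/17606920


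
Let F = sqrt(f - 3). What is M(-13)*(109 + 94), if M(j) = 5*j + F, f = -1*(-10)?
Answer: -13195 + 203*sqrt(7) ≈ -12658.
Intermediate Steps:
f = 10
F = sqrt(7) (F = sqrt(10 - 3) = sqrt(7) ≈ 2.6458)
M(j) = sqrt(7) + 5*j (M(j) = 5*j + sqrt(7) = sqrt(7) + 5*j)
M(-13)*(109 + 94) = (sqrt(7) + 5*(-13))*(109 + 94) = (sqrt(7) - 65)*203 = (-65 + sqrt(7))*203 = -13195 + 203*sqrt(7)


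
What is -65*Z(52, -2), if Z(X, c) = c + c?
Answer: 260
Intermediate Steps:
Z(X, c) = 2*c
-65*Z(52, -2) = -130*(-2) = -65*(-4) = 260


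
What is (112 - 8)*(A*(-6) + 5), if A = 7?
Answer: -3848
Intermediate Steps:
(112 - 8)*(A*(-6) + 5) = (112 - 8)*(7*(-6) + 5) = 104*(-42 + 5) = 104*(-37) = -3848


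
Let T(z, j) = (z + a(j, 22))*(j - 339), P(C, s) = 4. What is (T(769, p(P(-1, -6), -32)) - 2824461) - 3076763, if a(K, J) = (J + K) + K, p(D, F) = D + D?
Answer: -6168341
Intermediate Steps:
p(D, F) = 2*D
a(K, J) = J + 2*K
T(z, j) = (-339 + j)*(22 + z + 2*j) (T(z, j) = (z + (22 + 2*j))*(j - 339) = (22 + z + 2*j)*(-339 + j) = (-339 + j)*(22 + z + 2*j))
(T(769, p(P(-1, -6), -32)) - 2824461) - 3076763 = ((-7458 - 1312*4 - 339*769 + 2*(2*4)² + (2*4)*769) - 2824461) - 3076763 = ((-7458 - 656*8 - 260691 + 2*8² + 8*769) - 2824461) - 3076763 = ((-7458 - 5248 - 260691 + 2*64 + 6152) - 2824461) - 3076763 = ((-7458 - 5248 - 260691 + 128 + 6152) - 2824461) - 3076763 = (-267117 - 2824461) - 3076763 = -3091578 - 3076763 = -6168341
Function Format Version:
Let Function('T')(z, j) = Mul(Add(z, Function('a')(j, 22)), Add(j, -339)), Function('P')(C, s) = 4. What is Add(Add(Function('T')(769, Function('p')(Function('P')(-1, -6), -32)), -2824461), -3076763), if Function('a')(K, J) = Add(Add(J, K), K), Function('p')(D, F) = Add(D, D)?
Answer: -6168341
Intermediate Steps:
Function('p')(D, F) = Mul(2, D)
Function('a')(K, J) = Add(J, Mul(2, K))
Function('T')(z, j) = Mul(Add(-339, j), Add(22, z, Mul(2, j))) (Function('T')(z, j) = Mul(Add(z, Add(22, Mul(2, j))), Add(j, -339)) = Mul(Add(22, z, Mul(2, j)), Add(-339, j)) = Mul(Add(-339, j), Add(22, z, Mul(2, j))))
Add(Add(Function('T')(769, Function('p')(Function('P')(-1, -6), -32)), -2824461), -3076763) = Add(Add(Add(-7458, Mul(-656, Mul(2, 4)), Mul(-339, 769), Mul(2, Pow(Mul(2, 4), 2)), Mul(Mul(2, 4), 769)), -2824461), -3076763) = Add(Add(Add(-7458, Mul(-656, 8), -260691, Mul(2, Pow(8, 2)), Mul(8, 769)), -2824461), -3076763) = Add(Add(Add(-7458, -5248, -260691, Mul(2, 64), 6152), -2824461), -3076763) = Add(Add(Add(-7458, -5248, -260691, 128, 6152), -2824461), -3076763) = Add(Add(-267117, -2824461), -3076763) = Add(-3091578, -3076763) = -6168341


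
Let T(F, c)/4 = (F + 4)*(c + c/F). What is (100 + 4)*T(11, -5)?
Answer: -374400/11 ≈ -34036.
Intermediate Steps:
T(F, c) = 4*(4 + F)*(c + c/F) (T(F, c) = 4*((F + 4)*(c + c/F)) = 4*((4 + F)*(c + c/F)) = 4*(4 + F)*(c + c/F))
(100 + 4)*T(11, -5) = (100 + 4)*(4*(-5)*(4 + 11*(5 + 11))/11) = 104*(4*(-5)*(1/11)*(4 + 11*16)) = 104*(4*(-5)*(1/11)*(4 + 176)) = 104*(4*(-5)*(1/11)*180) = 104*(-3600/11) = -374400/11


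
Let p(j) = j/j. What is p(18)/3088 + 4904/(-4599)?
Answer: -15138953/14201712 ≈ -1.0660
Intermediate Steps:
p(j) = 1
p(18)/3088 + 4904/(-4599) = 1/3088 + 4904/(-4599) = 1*(1/3088) + 4904*(-1/4599) = 1/3088 - 4904/4599 = -15138953/14201712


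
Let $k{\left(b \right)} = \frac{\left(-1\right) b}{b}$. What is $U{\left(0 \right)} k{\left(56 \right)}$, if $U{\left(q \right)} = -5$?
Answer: $5$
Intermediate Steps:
$k{\left(b \right)} = -1$
$U{\left(0 \right)} k{\left(56 \right)} = \left(-5\right) \left(-1\right) = 5$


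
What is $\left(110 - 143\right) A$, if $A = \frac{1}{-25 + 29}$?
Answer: $- \frac{33}{4} \approx -8.25$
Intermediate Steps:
$A = \frac{1}{4} \approx 0.25$
$\left(110 - 143\right) A = \left(110 - 143\right) \frac{1}{4} = \left(-33\right) \frac{1}{4} = - \frac{33}{4}$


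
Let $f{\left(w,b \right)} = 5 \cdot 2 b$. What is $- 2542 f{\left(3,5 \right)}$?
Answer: $-127100$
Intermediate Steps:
$f{\left(w,b \right)} = 10 b$
$- 2542 f{\left(3,5 \right)} = - 2542 \cdot 10 \cdot 5 = \left(-2542\right) 50 = -127100$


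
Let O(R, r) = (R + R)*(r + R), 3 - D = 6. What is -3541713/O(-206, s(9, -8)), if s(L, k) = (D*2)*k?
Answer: -3541713/65096 ≈ -54.408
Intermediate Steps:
D = -3 (D = 3 - 1*6 = 3 - 6 = -3)
s(L, k) = -6*k (s(L, k) = (-3*2)*k = -6*k)
O(R, r) = 2*R*(R + r) (O(R, r) = (2*R)*(R + r) = 2*R*(R + r))
-3541713/O(-206, s(9, -8)) = -3541713*(-1/(412*(-206 - 6*(-8)))) = -3541713*(-1/(412*(-206 + 48))) = -3541713/(2*(-206)*(-158)) = -3541713/65096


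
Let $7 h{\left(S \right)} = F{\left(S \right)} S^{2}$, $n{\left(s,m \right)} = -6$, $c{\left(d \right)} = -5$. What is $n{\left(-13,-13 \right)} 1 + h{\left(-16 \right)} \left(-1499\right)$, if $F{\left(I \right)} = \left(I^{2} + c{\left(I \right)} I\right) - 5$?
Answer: $- \frac{127019306}{7} \approx -1.8146 \cdot 10^{7}$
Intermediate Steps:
$F{\left(I \right)} = -5 + I^{2} - 5 I$ ($F{\left(I \right)} = \left(I^{2} - 5 I\right) - 5 = -5 + I^{2} - 5 I$)
$h{\left(S \right)} = \frac{S^{2} \left(-5 + S^{2} - 5 S\right)}{7}$ ($h{\left(S \right)} = \frac{\left(-5 + S^{2} - 5 S\right) S^{2}}{7} = \frac{S^{2} \left(-5 + S^{2} - 5 S\right)}{7}$)
$n{\left(-13,-13 \right)} 1 + h{\left(-16 \right)} \left(-1499\right) = \left(-6\right) 1 + \frac{\left(-16\right)^{2} \left(-5 + \left(-16\right)^{2} - -80\right)}{7} \left(-1499\right) = -6 + \frac{1}{7} \cdot 256 \left(-5 + 256 + 80\right) \left(-1499\right) = -6 + \frac{1}{7} \cdot 256 \cdot 331 \left(-1499\right) = -6 + \frac{84736}{7} \left(-1499\right) = -6 - \frac{127019264}{7} = - \frac{127019306}{7}$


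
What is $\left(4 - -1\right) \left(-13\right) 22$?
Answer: $-1430$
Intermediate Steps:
$\left(4 - -1\right) \left(-13\right) 22 = \left(4 + 1\right) \left(-13\right) 22 = 5 \left(-13\right) 22 = \left(-65\right) 22 = -1430$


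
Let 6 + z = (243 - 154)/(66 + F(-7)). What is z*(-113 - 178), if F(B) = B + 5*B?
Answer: 5335/8 ≈ 666.88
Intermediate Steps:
F(B) = 6*B
z = -55/24 (z = -6 + (243 - 154)/(66 + 6*(-7)) = -6 + 89/(66 - 42) = -6 + 89/24 = -55/24 ≈ -2.2917)
z*(-113 - 178) = -55*(-113 - 178)/24 = -55/24*(-291) = 5335/8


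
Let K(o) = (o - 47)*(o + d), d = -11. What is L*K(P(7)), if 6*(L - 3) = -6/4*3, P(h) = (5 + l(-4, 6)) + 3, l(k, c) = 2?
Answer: 333/4 ≈ 83.250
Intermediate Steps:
P(h) = 10 (P(h) = (5 + 2) + 3 = 7 + 3 = 10)
K(o) = (-47 + o)*(-11 + o) (K(o) = (o - 47)*(o - 11) = (-47 + o)*(-11 + o))
L = 9/4 (L = 3 + (-6/4*3)/6 = 3 + (-6*¼*3)/6 = 3 + (-3/2*3)/6 = 3 + (⅙)*(-9/2) = 3 - ¾ = 9/4 ≈ 2.2500)
L*K(P(7)) = 9*(517 + 10² - 58*10)/4 = 9*(517 + 100 - 580)/4 = (9/4)*37 = 333/4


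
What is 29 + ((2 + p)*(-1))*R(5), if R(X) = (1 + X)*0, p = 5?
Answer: 29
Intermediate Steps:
R(X) = 0
29 + ((2 + p)*(-1))*R(5) = 29 + ((2 + 5)*(-1))*0 = 29 + (7*(-1))*0 = 29 - 7*0 = 29 + 0 = 29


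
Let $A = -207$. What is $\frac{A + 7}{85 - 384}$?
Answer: $\frac{200}{299} \approx 0.6689$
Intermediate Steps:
$\frac{A + 7}{85 - 384} = \frac{-207 + 7}{85 - 384} = - \frac{200}{-299} = \left(-200\right) \left(- \frac{1}{299}\right) = \frac{200}{299}$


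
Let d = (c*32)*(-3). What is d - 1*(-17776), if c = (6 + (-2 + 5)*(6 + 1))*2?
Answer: 12592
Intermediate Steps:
c = 54 (c = (6 + 3*7)*2 = (6 + 21)*2 = 27*2 = 54)
d = -5184 (d = (54*32)*(-3) = 1728*(-3) = -5184)
d - 1*(-17776) = -5184 - 1*(-17776) = -5184 + 17776 = 12592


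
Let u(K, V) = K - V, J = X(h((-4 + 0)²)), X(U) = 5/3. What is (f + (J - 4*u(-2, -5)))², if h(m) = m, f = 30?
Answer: 3481/9 ≈ 386.78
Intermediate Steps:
X(U) = 5/3 (X(U) = 5*(⅓) = 5/3)
J = 5/3 ≈ 1.6667
(f + (J - 4*u(-2, -5)))² = (30 + (5/3 - 4*(-2 - 1*(-5))))² = (30 + (5/3 - 4*(-2 + 5)))² = (30 + (5/3 - 4*3))² = (30 + (5/3 - 12))² = (30 - 31/3)² = (59/3)² = 3481/9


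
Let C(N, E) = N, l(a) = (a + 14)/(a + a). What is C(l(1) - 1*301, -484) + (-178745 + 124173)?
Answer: -109731/2 ≈ -54866.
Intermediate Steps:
l(a) = (14 + a)/(2*a) (l(a) = (14 + a)/((2*a)) = (14 + a)*(1/(2*a)) = (14 + a)/(2*a))
C(l(1) - 1*301, -484) + (-178745 + 124173) = ((½)*(14 + 1)/1 - 1*301) + (-178745 + 124173) = ((½)*1*15 - 301) - 54572 = (15/2 - 301) - 54572 = -587/2 - 54572 = -109731/2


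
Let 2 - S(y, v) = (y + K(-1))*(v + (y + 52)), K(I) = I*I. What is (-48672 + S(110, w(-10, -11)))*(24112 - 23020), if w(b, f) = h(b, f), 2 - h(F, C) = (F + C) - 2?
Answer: -75814284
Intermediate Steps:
K(I) = I**2
h(F, C) = 4 - C - F (h(F, C) = 2 - ((F + C) - 2) = 2 - ((C + F) - 2) = 2 - (-2 + C + F) = 2 + (2 - C - F) = 4 - C - F)
w(b, f) = 4 - b - f (w(b, f) = 4 - f - b = 4 - b - f)
S(y, v) = 2 - (1 + y)*(52 + v + y) (S(y, v) = 2 - (y + (-1)**2)*(v + (y + 52)) = 2 - (y + 1)*(v + (52 + y)) = 2 - (1 + y)*(52 + v + y))
(-48672 + S(110, w(-10, -11)))*(24112 - 23020) = (-48672 + (-50 - (4 - 1*(-10) - 1*(-11)) - 1*110**2 - 53*110 - 1*(4 - 1*(-10) - 1*(-11))*110))*(24112 - 23020) = (-48672 + (-50 - (4 + 10 + 11) - 1*12100 - 5830 - 1*(4 + 10 + 11)*110))*1092 = (-48672 + (-50 - 1*25 - 12100 - 5830 - 1*25*110))*1092 = (-48672 + (-50 - 25 - 12100 - 5830 - 2750))*1092 = (-48672 - 20755)*1092 = -69427*1092 = -75814284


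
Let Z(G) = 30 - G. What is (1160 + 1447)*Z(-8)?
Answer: 99066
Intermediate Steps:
(1160 + 1447)*Z(-8) = (1160 + 1447)*(30 - 1*(-8)) = 2607*(30 + 8) = 2607*38 = 99066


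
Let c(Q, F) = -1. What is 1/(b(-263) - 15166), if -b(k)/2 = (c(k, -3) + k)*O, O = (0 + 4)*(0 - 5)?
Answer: -1/25726 ≈ -3.8871e-5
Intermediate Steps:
O = -20 (O = 4*(-5) = -20)
b(k) = -40 + 40*k (b(k) = -2*(-1 + k)*(-20) = -2*(20 - 20*k) = -40 + 40*k)
1/(b(-263) - 15166) = 1/((-40 + 40*(-263)) - 15166) = 1/((-40 - 10520) - 15166) = 1/(-10560 - 15166) = 1/(-25726) = -1/25726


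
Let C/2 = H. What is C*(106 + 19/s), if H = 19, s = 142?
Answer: 286349/71 ≈ 4033.1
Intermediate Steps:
C = 38 (C = 2*19 = 38)
C*(106 + 19/s) = 38*(106 + 19/142) = 38*(15071/142) = 286349/71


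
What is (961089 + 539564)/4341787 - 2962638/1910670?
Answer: -1665981747766/1382620361215 ≈ -1.2049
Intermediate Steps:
(961089 + 539564)/4341787 - 2962638/1910670 = 1500653*(1/4341787) - 2962638*1/1910670 = 1500653/4341787 - 493773/318445 = -1665981747766/1382620361215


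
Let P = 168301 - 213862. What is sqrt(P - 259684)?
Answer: I*sqrt(305245) ≈ 552.49*I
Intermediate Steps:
P = -45561
sqrt(P - 259684) = sqrt(-45561 - 259684) = sqrt(-305245) = I*sqrt(305245)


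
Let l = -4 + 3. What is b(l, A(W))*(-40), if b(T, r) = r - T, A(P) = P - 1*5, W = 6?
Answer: -80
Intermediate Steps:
A(P) = -5 + P (A(P) = P - 5 = -5 + P)
l = -1
b(l, A(W))*(-40) = ((-5 + 6) - 1*(-1))*(-40) = (1 + 1)*(-40) = 2*(-40) = -80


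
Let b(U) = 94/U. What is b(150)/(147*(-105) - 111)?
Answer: -47/1165950 ≈ -4.0310e-5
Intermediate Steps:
b(150)/(147*(-105) - 111) = (94/150)/(147*(-105) - 111) = (94*(1/150))/(-15435 - 111) = (47/75)/(-15546) = (47/75)*(-1/15546) = -47/1165950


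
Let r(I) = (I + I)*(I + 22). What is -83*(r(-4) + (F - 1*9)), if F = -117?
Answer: 22410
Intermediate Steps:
r(I) = 2*I*(22 + I) (r(I) = (2*I)*(22 + I) = 2*I*(22 + I))
-83*(r(-4) + (F - 1*9)) = -83*(2*(-4)*(22 - 4) + (-117 - 1*9)) = -83*(2*(-4)*18 + (-117 - 9)) = -83*(-144 - 126) = -83*(-270) = 22410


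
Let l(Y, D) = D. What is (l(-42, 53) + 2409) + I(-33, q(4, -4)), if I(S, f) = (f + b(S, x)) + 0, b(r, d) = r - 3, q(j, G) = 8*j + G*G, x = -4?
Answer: 2474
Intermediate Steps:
q(j, G) = G**2 + 8*j (q(j, G) = 8*j + G**2 = G**2 + 8*j)
b(r, d) = -3 + r
I(S, f) = -3 + S + f (I(S, f) = (f + (-3 + S)) + 0 = (-3 + S + f) + 0 = -3 + S + f)
(l(-42, 53) + 2409) + I(-33, q(4, -4)) = (53 + 2409) + (-3 - 33 + ((-4)**2 + 8*4)) = 2462 + (-3 - 33 + (16 + 32)) = 2462 + (-3 - 33 + 48) = 2462 + 12 = 2474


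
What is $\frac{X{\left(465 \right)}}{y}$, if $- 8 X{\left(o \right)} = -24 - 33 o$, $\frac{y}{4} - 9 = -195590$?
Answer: $- \frac{15369}{6258592} \approx -0.0024557$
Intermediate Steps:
$y = -782324$ ($y = 36 + 4 \left(-195590\right) = 36 - 782360 = -782324$)
$X{\left(o \right)} = 3 + \frac{33 o}{8}$ ($X{\left(o \right)} = - \frac{-24 - 33 o}{8} = 3 + \frac{33 o}{8}$)
$\frac{X{\left(465 \right)}}{y} = \frac{3 + \frac{33}{8} \cdot 465}{-782324} = \left(3 + \frac{15345}{8}\right) \left(- \frac{1}{782324}\right) = \frac{15369}{8} \left(- \frac{1}{782324}\right) = - \frac{15369}{6258592}$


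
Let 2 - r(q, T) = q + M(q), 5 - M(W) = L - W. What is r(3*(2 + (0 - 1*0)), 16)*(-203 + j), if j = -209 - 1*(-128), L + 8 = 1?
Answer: 6248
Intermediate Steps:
L = -7 (L = -8 + 1 = -7)
j = -81 (j = -209 + 128 = -81)
M(W) = 12 + W (M(W) = 5 - (-7 - W) = 5 + (7 + W) = 12 + W)
r(q, T) = -10 - 2*q (r(q, T) = 2 - (q + (12 + q)) = 2 - (12 + 2*q) = 2 + (-12 - 2*q) = -10 - 2*q)
r(3*(2 + (0 - 1*0)), 16)*(-203 + j) = (-10 - 6*(2 + (0 - 1*0)))*(-203 - 81) = (-10 - 6*(2 + (0 + 0)))*(-284) = (-10 - 6*(2 + 0))*(-284) = (-10 - 6*2)*(-284) = (-10 - 2*6)*(-284) = (-10 - 12)*(-284) = -22*(-284) = 6248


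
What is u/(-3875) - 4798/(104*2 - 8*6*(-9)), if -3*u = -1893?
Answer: -1899609/248000 ≈ -7.6597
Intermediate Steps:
u = 631 (u = -1/3*(-1893) = 631)
u/(-3875) - 4798/(104*2 - 8*6*(-9)) = 631/(-3875) - 4798/(104*2 - 8*6*(-9)) = 631*(-1/3875) - 4798/(208 - 48*(-9)) = -631/3875 - 4798/(208 + 432) = -631/3875 - 4798/640 = -631/3875 - 4798*1/640 = -631/3875 - 2399/320 = -1899609/248000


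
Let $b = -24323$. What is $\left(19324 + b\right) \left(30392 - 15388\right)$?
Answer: $-75004996$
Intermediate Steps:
$\left(19324 + b\right) \left(30392 - 15388\right) = \left(19324 - 24323\right) \left(30392 - 15388\right) = \left(-4999\right) 15004 = -75004996$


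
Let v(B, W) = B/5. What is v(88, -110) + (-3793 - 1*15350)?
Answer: -95627/5 ≈ -19125.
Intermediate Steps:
v(B, W) = B/5 (v(B, W) = B*(⅕) = B/5)
v(88, -110) + (-3793 - 1*15350) = (⅕)*88 + (-3793 - 1*15350) = 88/5 + (-3793 - 15350) = 88/5 - 19143 = -95627/5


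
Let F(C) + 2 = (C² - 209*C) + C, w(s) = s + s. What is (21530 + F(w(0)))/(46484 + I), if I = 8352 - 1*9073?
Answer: 21528/45763 ≈ 0.47042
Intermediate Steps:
w(s) = 2*s
I = -721 (I = 8352 - 9073 = -721)
F(C) = -2 + C² - 208*C (F(C) = -2 + ((C² - 209*C) + C) = -2 + (C² - 208*C) = -2 + C² - 208*C)
(21530 + F(w(0)))/(46484 + I) = (21530 + (-2 + (2*0)² - 416*0))/(46484 - 721) = (21530 + (-2 + 0² - 208*0))/45763 = (21530 + (-2 + 0 + 0))*(1/45763) = (21530 - 2)*(1/45763) = 21528*(1/45763) = 21528/45763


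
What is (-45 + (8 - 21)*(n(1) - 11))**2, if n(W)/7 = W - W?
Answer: 9604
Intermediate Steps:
n(W) = 0 (n(W) = 7*(W - W) = 7*0 = 0)
(-45 + (8 - 21)*(n(1) - 11))**2 = (-45 + (8 - 21)*(0 - 11))**2 = (-45 - 13*(-11))**2 = (-45 + 143)**2 = 98**2 = 9604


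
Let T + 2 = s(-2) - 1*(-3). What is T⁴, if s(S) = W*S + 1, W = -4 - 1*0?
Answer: 10000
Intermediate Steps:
W = -4 (W = -4 + 0 = -4)
s(S) = 1 - 4*S (s(S) = -4*S + 1 = 1 - 4*S)
T = 10 (T = -2 + ((1 - 4*(-2)) - 1*(-3)) = -2 + ((1 + 8) + 3) = -2 + (9 + 3) = -2 + 12 = 10)
T⁴ = 10⁴ = 10000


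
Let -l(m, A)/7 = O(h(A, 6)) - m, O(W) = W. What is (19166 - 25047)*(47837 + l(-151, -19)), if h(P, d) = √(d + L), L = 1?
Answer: -275113180 + 41167*√7 ≈ -2.7500e+8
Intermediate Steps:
h(P, d) = √(1 + d) (h(P, d) = √(d + 1) = √(1 + d))
l(m, A) = -7*√7 + 7*m (l(m, A) = -7*(√(1 + 6) - m) = -7*(√7 - m) = -7*√7 + 7*m)
(19166 - 25047)*(47837 + l(-151, -19)) = (19166 - 25047)*(47837 + (-7*√7 + 7*(-151))) = -5881*(47837 + (-7*√7 - 1057)) = -5881*(47837 + (-1057 - 7*√7)) = -5881*(46780 - 7*√7) = -275113180 + 41167*√7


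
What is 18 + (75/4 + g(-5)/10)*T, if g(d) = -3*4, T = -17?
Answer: -5607/20 ≈ -280.35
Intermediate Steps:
g(d) = -12
18 + (75/4 + g(-5)/10)*T = 18 + (75/4 - 12/10)*(-17) = 18 + (75*(¼) - 12*⅒)*(-17) = 18 + (75/4 - 6/5)*(-17) = 18 + (351/20)*(-17) = 18 - 5967/20 = -5607/20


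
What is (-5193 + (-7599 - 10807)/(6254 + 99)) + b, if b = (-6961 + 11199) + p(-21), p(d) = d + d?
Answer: -6352347/6353 ≈ -999.90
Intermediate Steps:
p(d) = 2*d
b = 4196 (b = (-6961 + 11199) + 2*(-21) = 4238 - 42 = 4196)
(-5193 + (-7599 - 10807)/(6254 + 99)) + b = (-5193 + (-7599 - 10807)/(6254 + 99)) + 4196 = (-5193 - 18406/6353) + 4196 = -33009535/6353 + 4196 = -6352347/6353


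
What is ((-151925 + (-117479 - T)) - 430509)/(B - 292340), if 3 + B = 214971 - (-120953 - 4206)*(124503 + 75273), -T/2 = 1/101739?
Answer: -71208448705/2543850112913868 ≈ -2.7992e-5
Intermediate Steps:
T = -2/101739 ≈ -1.9658e-5
B = 25003979352 (B = -3 + (214971 - (-120953 - 4206)*(124503 + 75273)) = -3 + (214971 - (-125159)*199776) = -3 + (214971 - 1*(-25003764384)) = -3 + (214971 + 25003764384) = -3 + 25003979355 = 25003979352)
((-151925 + (-117479 - T)) - 430509)/(B - 292340) = ((-151925 + (-117479 - 1*(-2/101739))) - 430509)/(25003979352 - 292340) = ((-151925 + (-117479 + 2/101739)) - 430509)/25003687012 = ((-151925 - 11952195979/101739) - 430509)*(1/25003687012) = (-27408893554/101739 - 430509)*(1/25003687012) = -71208448705/101739*1/25003687012 = -71208448705/2543850112913868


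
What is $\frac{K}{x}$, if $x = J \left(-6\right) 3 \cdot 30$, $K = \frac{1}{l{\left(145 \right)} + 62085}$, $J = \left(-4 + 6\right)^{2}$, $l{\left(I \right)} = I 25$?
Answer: $- \frac{1}{141933600} \approx -7.0455 \cdot 10^{-9}$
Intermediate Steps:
$l{\left(I \right)} = 25 I$
$J = 4$ ($J = 2^{2} = 4$)
$K = \frac{1}{65710}$ ($K = \frac{1}{25 \cdot 145 + 62085} = \frac{1}{3625 + 62085} = \frac{1}{65710} \approx 1.5218 \cdot 10^{-5}$)
$x = -2160$ ($x = 4 \left(-6\right) 3 \cdot 30 = \left(-24\right) 3 \cdot 30 = \left(-72\right) 30 = -2160$)
$\frac{K}{x} = \frac{1}{65710 \left(-2160\right)} = \frac{1}{65710} \left(- \frac{1}{2160}\right) = - \frac{1}{141933600}$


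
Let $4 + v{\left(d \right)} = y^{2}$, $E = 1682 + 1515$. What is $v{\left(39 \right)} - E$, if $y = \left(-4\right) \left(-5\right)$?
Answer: $-2801$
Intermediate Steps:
$y = 20$
$E = 3197$
$v{\left(d \right)} = 396$ ($v{\left(d \right)} = -4 + 20^{2} = -4 + 400 = 396$)
$v{\left(39 \right)} - E = 396 - 3197 = -2801$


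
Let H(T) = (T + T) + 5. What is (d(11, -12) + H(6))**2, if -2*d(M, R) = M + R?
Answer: 1225/4 ≈ 306.25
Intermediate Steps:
d(M, R) = -M/2 - R/2 (d(M, R) = -(M + R)/2 = -M/2 - R/2)
H(T) = 5 + 2*T (H(T) = 2*T + 5 = 5 + 2*T)
(d(11, -12) + H(6))**2 = ((-1/2*11 - 1/2*(-12)) + (5 + 2*6))**2 = ((-11/2 + 6) + (5 + 12))**2 = (1/2 + 17)**2 = (35/2)**2 = 1225/4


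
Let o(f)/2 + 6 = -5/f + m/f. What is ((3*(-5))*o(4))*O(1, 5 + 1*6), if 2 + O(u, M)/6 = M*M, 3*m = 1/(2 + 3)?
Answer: 154938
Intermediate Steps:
m = 1/15 (m = 1/(3*(2 + 3)) = (1/3)/5 = (1/3)*(1/5) = 1/15 ≈ 0.066667)
O(u, M) = -12 + 6*M**2 (O(u, M) = -12 + 6*(M*M) = -12 + 6*M**2)
o(f) = -12 - 148/(15*f) (o(f) = -12 + 2*(-5/f + 1/(15*f)) = -12 + 2*(-74/(15*f)) = -12 - 148/(15*f))
((3*(-5))*o(4))*O(1, 5 + 1*6) = ((3*(-5))*(-12 - 148/15/4))*(-12 + 6*(5 + 1*6)**2) = (-15*(-12 - 148/15*1/4))*(-12 + 6*(5 + 6)**2) = (-15*(-12 - 37/15))*(-12 + 6*11**2) = (-15*(-217/15))*(-12 + 6*121) = 217*(-12 + 726) = 217*714 = 154938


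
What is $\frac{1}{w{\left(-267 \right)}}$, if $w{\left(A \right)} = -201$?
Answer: $- \frac{1}{201} \approx -0.0049751$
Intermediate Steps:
$\frac{1}{w{\left(-267 \right)}} = \frac{1}{-201} = - \frac{1}{201}$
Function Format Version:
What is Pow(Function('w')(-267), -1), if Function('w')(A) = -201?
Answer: Rational(-1, 201) ≈ -0.0049751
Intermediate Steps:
Pow(Function('w')(-267), -1) = Pow(-201, -1) = Rational(-1, 201)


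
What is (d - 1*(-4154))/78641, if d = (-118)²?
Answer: 18078/78641 ≈ 0.22988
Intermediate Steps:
d = 13924
(d - 1*(-4154))/78641 = (13924 - 1*(-4154))/78641 = (13924 + 4154)*(1/78641) = 18078*(1/78641) = 18078/78641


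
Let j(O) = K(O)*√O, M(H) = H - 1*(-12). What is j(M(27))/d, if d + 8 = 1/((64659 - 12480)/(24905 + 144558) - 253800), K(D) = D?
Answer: -1677376631619*√39/344077427231 ≈ -30.444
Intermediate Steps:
M(H) = 12 + H (M(H) = H + 12 = 12 + H)
d = -344077427231/43009657221 (d = -8 + 1/((64659 - 12480)/(24905 + 144558) - 253800) = -8 + 1/(52179/169463 - 253800) = -8 + 1/(-43009657221/169463) = -8 - 169463/43009657221 = -344077427231/43009657221 ≈ -8.0000)
j(O) = O^(3/2) (j(O) = O*√O = O^(3/2))
j(M(27))/d = (12 + 27)^(3/2)/(-344077427231/43009657221) = 39^(3/2)*(-43009657221/344077427231) = (39*√39)*(-43009657221/344077427231) = -1677376631619*√39/344077427231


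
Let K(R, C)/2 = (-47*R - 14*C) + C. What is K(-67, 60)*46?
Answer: 217948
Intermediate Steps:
K(R, C) = -94*R - 26*C (K(R, C) = 2*((-47*R - 14*C) + C) = 2*(-47*R - 13*C) = -94*R - 26*C)
K(-67, 60)*46 = (-94*(-67) - 26*60)*46 = (6298 - 1560)*46 = 4738*46 = 217948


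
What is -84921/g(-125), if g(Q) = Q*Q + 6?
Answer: -84921/15631 ≈ -5.4329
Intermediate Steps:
g(Q) = 6 + Q**2 (g(Q) = Q**2 + 6 = 6 + Q**2)
-84921/g(-125) = -84921/(6 + (-125)**2) = -84921/(6 + 15625) = -84921/15631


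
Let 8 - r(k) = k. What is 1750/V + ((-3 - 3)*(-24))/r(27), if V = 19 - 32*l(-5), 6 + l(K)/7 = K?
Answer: -324302/47177 ≈ -6.8742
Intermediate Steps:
l(K) = -42 + 7*K
V = 2483 (V = 19 - 32*(-42 + 7*(-5)) = 19 - 32*(-42 - 35) = 19 - 32*(-77) = 19 + 2464 = 2483)
r(k) = 8 - k
1750/V + ((-3 - 3)*(-24))/r(27) = 1750/2483 + ((-3 - 3)*(-24))/(8 - 1*27) = 1750*(1/2483) + (-6*(-24))/(8 - 27) = 1750/2483 + 144/(-19) = 1750/2483 + 144*(-1/19) = 1750/2483 - 144/19 = -324302/47177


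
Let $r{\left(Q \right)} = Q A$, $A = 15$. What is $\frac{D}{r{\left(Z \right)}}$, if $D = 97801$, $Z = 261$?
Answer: $\frac{97801}{3915} \approx 24.981$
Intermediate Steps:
$r{\left(Q \right)} = 15 Q$ ($r{\left(Q \right)} = Q 15 = 15 Q$)
$\frac{D}{r{\left(Z \right)}} = \frac{97801}{15 \cdot 261} = \frac{97801}{3915}$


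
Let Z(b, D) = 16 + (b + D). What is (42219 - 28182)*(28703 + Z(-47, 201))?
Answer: 405290301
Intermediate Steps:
Z(b, D) = 16 + D + b (Z(b, D) = 16 + (D + b) = 16 + D + b)
(42219 - 28182)*(28703 + Z(-47, 201)) = (42219 - 28182)*(28703 + (16 + 201 - 47)) = 14037*(28703 + 170) = 14037*28873 = 405290301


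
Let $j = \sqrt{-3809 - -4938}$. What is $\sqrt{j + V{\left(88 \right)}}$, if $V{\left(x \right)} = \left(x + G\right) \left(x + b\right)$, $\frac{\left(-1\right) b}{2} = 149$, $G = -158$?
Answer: $\sqrt{14700 + \sqrt{1129}} \approx 121.38$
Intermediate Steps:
$b = -298$ ($b = \left(-2\right) 149 = -298$)
$V{\left(x \right)} = \left(-298 + x\right) \left(-158 + x\right)$ ($V{\left(x \right)} = \left(x - 158\right) \left(x - 298\right) = \left(-158 + x\right) \left(-298 + x\right) = \left(-298 + x\right) \left(-158 + x\right)$)
$j = \sqrt{1129}$ ($j = \sqrt{-3809 + 4938} = \sqrt{1129} \approx 33.601$)
$\sqrt{j + V{\left(88 \right)}} = \sqrt{\sqrt{1129} + \left(47084 + 88^{2} - 40128\right)} = \sqrt{\sqrt{1129} + \left(47084 + 7744 - 40128\right)} = \sqrt{\sqrt{1129} + 14700} = \sqrt{14700 + \sqrt{1129}}$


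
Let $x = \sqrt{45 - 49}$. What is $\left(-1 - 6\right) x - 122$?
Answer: $-122 - 14 i \approx -122.0 - 14.0 i$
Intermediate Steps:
$x = 2 i$ ($x = \sqrt{-4} = 2 i \approx 2.0 i$)
$\left(-1 - 6\right) x - 122 = \left(-1 - 6\right) 2 i - 122 = - 7 \cdot 2 i - 122 = - 14 i - 122 = -122 - 14 i$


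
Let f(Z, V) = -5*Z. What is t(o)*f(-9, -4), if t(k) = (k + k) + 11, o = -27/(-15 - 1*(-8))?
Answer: 5895/7 ≈ 842.14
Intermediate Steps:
o = 27/7 (o = -27/(-15 + 8) = -27/(-7) = -27*(-⅐) = 27/7 ≈ 3.8571)
t(k) = 11 + 2*k (t(k) = 2*k + 11 = 11 + 2*k)
t(o)*f(-9, -4) = (11 + 2*(27/7))*(-5*(-9)) = (11 + 54/7)*45 = (131/7)*45 = 5895/7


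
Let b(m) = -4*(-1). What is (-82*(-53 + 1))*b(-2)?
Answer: 17056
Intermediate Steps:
b(m) = 4
(-82*(-53 + 1))*b(-2) = -82*(-53 + 1)*4 = -82*(-52)*4 = 4264*4 = 17056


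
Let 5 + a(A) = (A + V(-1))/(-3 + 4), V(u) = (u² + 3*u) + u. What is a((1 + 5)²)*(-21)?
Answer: -588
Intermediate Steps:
V(u) = u² + 4*u
a(A) = -8 + A (a(A) = -5 + (A - (4 - 1))/(-3 + 4) = -5 + (A - 1*3)/1 = -5 + (A - 3)*1 = -5 + (-3 + A)*1 = -5 + (-3 + A) = -8 + A)
a((1 + 5)²)*(-21) = (-8 + (1 + 5)²)*(-21) = (-8 + 6²)*(-21) = (-8 + 36)*(-21) = 28*(-21) = -588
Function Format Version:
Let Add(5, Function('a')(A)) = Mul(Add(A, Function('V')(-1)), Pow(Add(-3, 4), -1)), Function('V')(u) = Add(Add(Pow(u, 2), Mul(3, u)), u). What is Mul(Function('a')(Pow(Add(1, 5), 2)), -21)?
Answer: -588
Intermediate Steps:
Function('V')(u) = Add(Pow(u, 2), Mul(4, u))
Function('a')(A) = Add(-8, A) (Function('a')(A) = Add(-5, Mul(Add(A, Mul(-1, Add(4, -1))), Pow(Add(-3, 4), -1))) = Add(-5, Mul(Add(A, Mul(-1, 3)), Pow(1, -1))) = Add(-5, Mul(Add(A, -3), 1)) = Add(-5, Mul(Add(-3, A), 1)) = Add(-5, Add(-3, A)) = Add(-8, A))
Mul(Function('a')(Pow(Add(1, 5), 2)), -21) = Mul(Add(-8, Pow(Add(1, 5), 2)), -21) = Mul(Add(-8, Pow(6, 2)), -21) = Mul(Add(-8, 36), -21) = Mul(28, -21) = -588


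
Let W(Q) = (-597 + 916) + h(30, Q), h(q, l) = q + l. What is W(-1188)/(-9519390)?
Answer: 839/9519390 ≈ 8.8136e-5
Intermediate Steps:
h(q, l) = l + q
W(Q) = 349 + Q (W(Q) = (-597 + 916) + (Q + 30) = 319 + (30 + Q) = 349 + Q)
W(-1188)/(-9519390) = (349 - 1188)/(-9519390) = -839*(-1/9519390) = 839/9519390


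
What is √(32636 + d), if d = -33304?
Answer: 2*I*√167 ≈ 25.846*I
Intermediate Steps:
√(32636 + d) = √(32636 - 33304) = √(-668) = 2*I*√167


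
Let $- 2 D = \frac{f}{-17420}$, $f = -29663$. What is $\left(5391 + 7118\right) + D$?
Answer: $\frac{435783897}{34840} \approx 12508.0$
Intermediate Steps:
$D = - \frac{29663}{34840}$ ($D = - \frac{\left(-29663\right) \frac{1}{-17420}}{2} = - \frac{\left(-29663\right) \left(- \frac{1}{17420}\right)}{2} = \left(- \frac{1}{2}\right) \frac{29663}{17420} = - \frac{29663}{34840} \approx -0.85141$)
$\left(5391 + 7118\right) + D = \left(5391 + 7118\right) - \frac{29663}{34840} = 12509 - \frac{29663}{34840} = \frac{435783897}{34840}$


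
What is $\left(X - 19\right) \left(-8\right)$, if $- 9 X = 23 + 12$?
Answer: $\frac{1648}{9} \approx 183.11$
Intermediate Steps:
$X = - \frac{35}{9}$ ($X = - \frac{23 + 12}{9} = \left(- \frac{1}{9}\right) 35 = - \frac{35}{9} \approx -3.8889$)
$\left(X - 19\right) \left(-8\right) = \left(- \frac{35}{9} - 19\right) \left(-8\right) = \left(- \frac{206}{9}\right) \left(-8\right) = \frac{1648}{9}$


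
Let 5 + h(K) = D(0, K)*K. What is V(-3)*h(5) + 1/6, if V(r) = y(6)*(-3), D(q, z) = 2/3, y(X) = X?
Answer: 181/6 ≈ 30.167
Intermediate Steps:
D(q, z) = 2/3 (D(q, z) = 2*(1/3) = 2/3)
h(K) = -5 + 2*K/3
V(r) = -18 (V(r) = 6*(-3) = -18)
V(-3)*h(5) + 1/6 = -18*(-5 + (2/3)*5) + 1/6 = -18*(-5 + 10/3) + 1/6 = -18*(-5/3) + 1/6 = 30 + 1/6 = 181/6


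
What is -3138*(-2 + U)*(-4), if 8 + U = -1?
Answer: -138072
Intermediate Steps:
U = -9 (U = -8 - 1 = -9)
-3138*(-2 + U)*(-4) = -3138*(-2 - 9)*(-4) = -(-34518)*(-4) = -3138*44 = -138072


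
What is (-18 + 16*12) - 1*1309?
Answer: -1135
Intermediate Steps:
(-18 + 16*12) - 1*1309 = (-18 + 192) - 1309 = 174 - 1309 = -1135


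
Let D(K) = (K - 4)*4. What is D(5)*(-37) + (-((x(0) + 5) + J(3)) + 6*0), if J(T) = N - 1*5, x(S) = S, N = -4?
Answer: -144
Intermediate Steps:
D(K) = -16 + 4*K (D(K) = (-4 + K)*4 = -16 + 4*K)
J(T) = -9 (J(T) = -4 - 1*5 = -4 - 5 = -9)
D(5)*(-37) + (-((x(0) + 5) + J(3)) + 6*0) = (-16 + 4*5)*(-37) + (-((0 + 5) - 9) + 6*0) = (-16 + 20)*(-37) + (-(5 - 9) + 0) = 4*(-37) + (-1*(-4) + 0) = -148 + (4 + 0) = -148 + 4 = -144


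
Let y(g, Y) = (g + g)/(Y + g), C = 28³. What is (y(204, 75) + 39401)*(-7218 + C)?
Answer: 53991696886/93 ≈ 5.8056e+8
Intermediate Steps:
C = 21952
y(g, Y) = 2*g/(Y + g) (y(g, Y) = (2*g)/(Y + g) = 2*g/(Y + g))
(y(204, 75) + 39401)*(-7218 + C) = (2*204/(75 + 204) + 39401)*(-7218 + 21952) = (2*204/279 + 39401)*14734 = (2*204*(1/279) + 39401)*14734 = (136/93 + 39401)*14734 = (3664429/93)*14734 = 53991696886/93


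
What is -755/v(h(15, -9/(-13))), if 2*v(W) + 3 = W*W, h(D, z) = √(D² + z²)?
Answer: -1690/249 ≈ -6.7871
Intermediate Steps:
v(W) = -3/2 + W²/2 (v(W) = -3/2 + (W*W)/2 = -3/2 + W²/2)
-755/v(h(15, -9/(-13))) = -755/(-3/2 + (√(15² + (-9/(-13))²))²/2) = -755/(-3/2 + (√(225 + (-9*(-1/13))²))²/2) = -755/(-3/2 + (√(225 + (9/13)²))²/2) = -755/(-3/2 + (√(225 + 81/169))²/2) = -755/(-3/2 + (√(38106/169))²/2) = -755/(-3/2 + (3*√4234/13)²/2) = -755/(-3/2 + (½)*(38106/169)) = -755/(-3/2 + 19053/169) = -755/37599/338 = -755*338/37599 = -1690/249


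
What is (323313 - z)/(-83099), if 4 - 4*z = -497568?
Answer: -198920/83099 ≈ -2.3938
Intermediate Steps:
z = 124393 (z = 1 - ¼*(-497568) = 1 + 124392 = 124393)
(323313 - z)/(-83099) = (323313 - 1*124393)/(-83099) = (323313 - 124393)*(-1/83099) = 198920*(-1/83099) = -198920/83099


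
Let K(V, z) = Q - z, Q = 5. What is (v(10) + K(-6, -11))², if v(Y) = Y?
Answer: 676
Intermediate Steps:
K(V, z) = 5 - z
(v(10) + K(-6, -11))² = (10 + (5 - 1*(-11)))² = (10 + (5 + 11))² = (10 + 16)² = 26² = 676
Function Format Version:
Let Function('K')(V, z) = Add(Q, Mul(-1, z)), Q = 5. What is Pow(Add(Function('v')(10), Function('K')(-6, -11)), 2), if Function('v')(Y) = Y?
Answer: 676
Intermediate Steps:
Function('K')(V, z) = Add(5, Mul(-1, z))
Pow(Add(Function('v')(10), Function('K')(-6, -11)), 2) = Pow(Add(10, Add(5, Mul(-1, -11))), 2) = Pow(Add(10, Add(5, 11)), 2) = Pow(Add(10, 16), 2) = Pow(26, 2) = 676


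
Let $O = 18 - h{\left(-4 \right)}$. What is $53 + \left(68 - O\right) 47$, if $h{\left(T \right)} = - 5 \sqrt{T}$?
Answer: $2403 - 470 i \approx 2403.0 - 470.0 i$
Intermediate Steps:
$O = 18 + 10 i$ ($O = 18 - - 5 \sqrt{-4} = 18 - - 5 \cdot 2 i = 18 - - 10 i = 18 + 10 i \approx 18.0 + 10.0 i$)
$53 + \left(68 - O\right) 47 = 53 + \left(68 - \left(18 + 10 i\right)\right) 47 = 53 + \left(50 - 10 i\right) 47 = 53 + \left(2350 - 470 i\right) = 2403 - 470 i$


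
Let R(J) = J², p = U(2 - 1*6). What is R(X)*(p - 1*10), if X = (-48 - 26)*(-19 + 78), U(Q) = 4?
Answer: -114371736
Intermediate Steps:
p = 4
X = -4366 (X = -74*59 = -4366)
R(X)*(p - 1*10) = (-4366)²*(4 - 1*10) = 19061956*(4 - 10) = 19061956*(-6) = -114371736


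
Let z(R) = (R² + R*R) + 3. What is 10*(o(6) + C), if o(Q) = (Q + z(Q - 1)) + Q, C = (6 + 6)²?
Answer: 2090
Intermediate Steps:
z(R) = 3 + 2*R² (z(R) = (R² + R²) + 3 = 2*R² + 3 = 3 + 2*R²)
C = 144 (C = 12² = 144)
o(Q) = 3 + 2*Q + 2*(-1 + Q)² (o(Q) = (Q + (3 + 2*(Q - 1)²)) + Q = (Q + (3 + 2*(-1 + Q)²)) + Q = (3 + Q + 2*(-1 + Q)²) + Q = 3 + 2*Q + 2*(-1 + Q)²)
10*(o(6) + C) = 10*((5 - 2*6 + 2*6²) + 144) = 10*((5 - 12 + 2*36) + 144) = 10*((5 - 12 + 72) + 144) = 10*(65 + 144) = 10*209 = 2090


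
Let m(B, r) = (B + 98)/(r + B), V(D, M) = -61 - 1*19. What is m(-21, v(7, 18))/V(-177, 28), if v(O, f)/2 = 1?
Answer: 77/1520 ≈ 0.050658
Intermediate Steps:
V(D, M) = -80 (V(D, M) = -61 - 19 = -80)
v(O, f) = 2 (v(O, f) = 2*1 = 2)
m(B, r) = (98 + B)/(B + r)
m(-21, v(7, 18))/V(-177, 28) = ((98 - 21)/(-21 + 2))/(-80) = (77/(-19))*(-1/80) = -1/19*77*(-1/80) = -77/19*(-1/80) = 77/1520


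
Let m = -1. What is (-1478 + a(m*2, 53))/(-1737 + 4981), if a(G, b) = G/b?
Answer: -19584/42983 ≈ -0.45562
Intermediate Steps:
(-1478 + a(m*2, 53))/(-1737 + 4981) = (-1478 - 1*2/53)/(-1737 + 4981) = (-1478 - 2*1/53)/3244 = (-1478 - 2/53)*(1/3244) = -78336/53*1/3244 = -19584/42983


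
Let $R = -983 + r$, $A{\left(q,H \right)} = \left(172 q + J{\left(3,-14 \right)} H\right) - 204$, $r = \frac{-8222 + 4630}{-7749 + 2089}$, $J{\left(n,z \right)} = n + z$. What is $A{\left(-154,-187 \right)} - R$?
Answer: $- \frac{33468478}{1415} \approx -23653.0$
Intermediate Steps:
$r = \frac{898}{1415}$ ($r = - \frac{3592}{-5660} = \left(-3592\right) \left(- \frac{1}{5660}\right) = \frac{898}{1415} \approx 0.63463$)
$A{\left(q,H \right)} = -204 - 11 H + 172 q$ ($A{\left(q,H \right)} = \left(172 q + \left(3 - 14\right) H\right) - 204 = \left(172 q - 11 H\right) - 204 = \left(- 11 H + 172 q\right) - 204 = -204 - 11 H + 172 q$)
$R = - \frac{1390047}{1415}$ ($R = -983 + \frac{898}{1415} = - \frac{1390047}{1415} \approx -982.37$)
$A{\left(-154,-187 \right)} - R = \left(-204 - -2057 + 172 \left(-154\right)\right) - - \frac{1390047}{1415} = \left(-204 + 2057 - 26488\right) + \frac{1390047}{1415} = -24635 + \frac{1390047}{1415} = - \frac{33468478}{1415}$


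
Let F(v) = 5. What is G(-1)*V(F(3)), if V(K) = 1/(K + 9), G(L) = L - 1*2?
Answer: -3/14 ≈ -0.21429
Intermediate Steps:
G(L) = -2 + L (G(L) = L - 2 = -2 + L)
V(K) = 1/(9 + K)
G(-1)*V(F(3)) = (-2 - 1)/(9 + 5) = -3/14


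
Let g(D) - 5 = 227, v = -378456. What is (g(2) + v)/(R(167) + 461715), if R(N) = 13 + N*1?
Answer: -54032/65985 ≈ -0.81885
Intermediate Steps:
g(D) = 232 (g(D) = 5 + 227 = 232)
R(N) = 13 + N
(g(2) + v)/(R(167) + 461715) = (232 - 378456)/((13 + 167) + 461715) = -378224/(180 + 461715) = -378224/461895 = -378224*1/461895 = -54032/65985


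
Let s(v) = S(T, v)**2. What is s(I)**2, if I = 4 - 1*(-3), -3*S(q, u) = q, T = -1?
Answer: 1/81 ≈ 0.012346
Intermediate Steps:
S(q, u) = -q/3
I = 7 (I = 4 + 3 = 7)
s(v) = 1/9 (s(v) = (-1/3*(-1))**2 = (1/3)**2 = 1/9)
s(I)**2 = (1/9)**2 = 1/81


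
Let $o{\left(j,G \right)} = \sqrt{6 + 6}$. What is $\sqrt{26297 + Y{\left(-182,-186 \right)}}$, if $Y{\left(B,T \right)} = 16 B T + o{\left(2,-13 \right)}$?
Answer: $\sqrt{567929 + 2 \sqrt{3}} \approx 753.61$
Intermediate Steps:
$o{\left(j,G \right)} = 2 \sqrt{3}$ ($o{\left(j,G \right)} = \sqrt{12} = 2 \sqrt{3}$)
$Y{\left(B,T \right)} = 2 \sqrt{3} + 16 B T$ ($Y{\left(B,T \right)} = 16 B T + 2 \sqrt{3} = 2 \sqrt{3} + 16 B T$)
$\sqrt{26297 + Y{\left(-182,-186 \right)}} = \sqrt{26297 + \left(2 \sqrt{3} + 16 \left(-182\right) \left(-186\right)\right)} = \sqrt{26297 + \left(2 \sqrt{3} + 541632\right)} = \sqrt{26297 + \left(541632 + 2 \sqrt{3}\right)} = \sqrt{567929 + 2 \sqrt{3}}$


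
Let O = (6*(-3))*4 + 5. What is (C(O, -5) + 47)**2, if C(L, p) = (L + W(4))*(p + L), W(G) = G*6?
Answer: 9878449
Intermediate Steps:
W(G) = 6*G
O = -67 (O = -18*4 + 5 = -72 + 5 = -67)
C(L, p) = (24 + L)*(L + p) (C(L, p) = (L + 6*4)*(p + L) = (L + 24)*(L + p) = (24 + L)*(L + p))
(C(O, -5) + 47)**2 = (((-67)**2 + 24*(-67) + 24*(-5) - 67*(-5)) + 47)**2 = ((4489 - 1608 - 120 + 335) + 47)**2 = (3096 + 47)**2 = 3143**2 = 9878449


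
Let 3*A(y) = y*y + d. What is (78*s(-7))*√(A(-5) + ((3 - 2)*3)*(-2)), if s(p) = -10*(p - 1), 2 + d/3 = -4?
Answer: 2080*I*√33 ≈ 11949.0*I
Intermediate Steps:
d = -18 (d = -6 + 3*(-4) = -6 - 12 = -18)
s(p) = 10 - 10*p (s(p) = -10*(-1 + p) = 10 - 10*p)
A(y) = -6 + y²/3 (A(y) = (y*y - 18)/3 = (y² - 18)/3 = (-18 + y²)/3 = -6 + y²/3)
(78*s(-7))*√(A(-5) + ((3 - 2)*3)*(-2)) = (78*(10 - 10*(-7)))*√((-6 + (⅓)*(-5)²) + ((3 - 2)*3)*(-2)) = (78*(10 + 70))*√((-6 + (⅓)*25) + (1*3)*(-2)) = (78*80)*√((-6 + 25/3) + 3*(-2)) = 6240*√(7/3 - 6) = 6240*√(-11/3) = 6240*(I*√33/3) = 2080*I*√33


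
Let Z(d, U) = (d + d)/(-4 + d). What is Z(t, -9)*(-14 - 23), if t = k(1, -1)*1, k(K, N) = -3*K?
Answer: -222/7 ≈ -31.714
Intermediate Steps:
t = -3 (t = -3*1*1 = -3*1 = -3)
Z(d, U) = 2*d/(-4 + d) (Z(d, U) = (2*d)/(-4 + d) = 2*d/(-4 + d))
Z(t, -9)*(-14 - 23) = (2*(-3)/(-4 - 3))*(-14 - 23) = (2*(-3)/(-7))*(-37) = (2*(-3)*(-⅐))*(-37) = (6/7)*(-37) = -222/7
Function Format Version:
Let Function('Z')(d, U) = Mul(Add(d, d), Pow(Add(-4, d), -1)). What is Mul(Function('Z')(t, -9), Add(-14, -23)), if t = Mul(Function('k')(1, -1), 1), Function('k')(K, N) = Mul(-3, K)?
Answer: Rational(-222, 7) ≈ -31.714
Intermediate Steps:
t = -3 (t = Mul(Mul(-3, 1), 1) = Mul(-3, 1) = -3)
Function('Z')(d, U) = Mul(2, d, Pow(Add(-4, d), -1)) (Function('Z')(d, U) = Mul(Mul(2, d), Pow(Add(-4, d), -1)) = Mul(2, d, Pow(Add(-4, d), -1)))
Mul(Function('Z')(t, -9), Add(-14, -23)) = Mul(Mul(2, -3, Pow(Add(-4, -3), -1)), Add(-14, -23)) = Mul(Mul(2, -3, Pow(-7, -1)), -37) = Mul(Mul(2, -3, Rational(-1, 7)), -37) = Mul(Rational(6, 7), -37) = Rational(-222, 7)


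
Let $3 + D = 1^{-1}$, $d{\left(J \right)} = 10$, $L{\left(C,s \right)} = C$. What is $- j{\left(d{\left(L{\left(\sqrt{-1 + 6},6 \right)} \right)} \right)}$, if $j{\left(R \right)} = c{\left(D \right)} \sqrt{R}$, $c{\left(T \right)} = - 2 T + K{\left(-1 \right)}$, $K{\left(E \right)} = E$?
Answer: $- 3 \sqrt{10} \approx -9.4868$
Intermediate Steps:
$D = -2$ ($D = -3 + 1^{-1} = -3 + 1 = -2$)
$c{\left(T \right)} = -1 - 2 T$ ($c{\left(T \right)} = - 2 T - 1 = -1 - 2 T$)
$j{\left(R \right)} = 3 \sqrt{R}$ ($j{\left(R \right)} = \left(-1 - -4\right) \sqrt{R} = \left(-1 + 4\right) \sqrt{R} = 3 \sqrt{R}$)
$- j{\left(d{\left(L{\left(\sqrt{-1 + 6},6 \right)} \right)} \right)} = - 3 \sqrt{10}$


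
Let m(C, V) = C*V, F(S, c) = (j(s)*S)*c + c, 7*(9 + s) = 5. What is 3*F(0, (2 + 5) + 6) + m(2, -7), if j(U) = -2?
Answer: 25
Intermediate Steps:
s = -58/7 (s = -9 + (⅐)*5 = -9 + 5/7 = -58/7 ≈ -8.2857)
F(S, c) = c - 2*S*c (F(S, c) = (-2*S)*c + c = -2*S*c + c = c - 2*S*c)
3*F(0, (2 + 5) + 6) + m(2, -7) = 3*(((2 + 5) + 6)*(1 - 2*0)) + 2*(-7) = 3*((7 + 6)*(1 + 0)) - 14 = 3*(13*1) - 14 = 3*13 - 14 = 39 - 14 = 25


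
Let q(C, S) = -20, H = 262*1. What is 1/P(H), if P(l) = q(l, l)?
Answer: -1/20 ≈ -0.050000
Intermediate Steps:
H = 262
P(l) = -20
1/P(H) = 1/(-20) = -1/20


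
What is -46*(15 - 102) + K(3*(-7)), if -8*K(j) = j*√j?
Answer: 4002 + 21*I*√21/8 ≈ 4002.0 + 12.029*I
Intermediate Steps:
K(j) = -j^(3/2)/8 (K(j) = -j*√j/8 = -j^(3/2)/8)
-46*(15 - 102) + K(3*(-7)) = -46*(15 - 102) - (-21*I*√21)/8 = -46*(-87) - (-21)*I*√21/8 = 4002 - (-21)*I*√21/8 = 4002 + 21*I*√21/8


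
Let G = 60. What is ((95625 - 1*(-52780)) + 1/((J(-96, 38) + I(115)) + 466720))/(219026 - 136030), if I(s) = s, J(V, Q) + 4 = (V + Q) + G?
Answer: 34640175683/19372635834 ≈ 1.7881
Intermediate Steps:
J(V, Q) = 56 + Q + V (J(V, Q) = -4 + ((V + Q) + 60) = -4 + ((Q + V) + 60) = -4 + (60 + Q + V) = 56 + Q + V)
((95625 - 1*(-52780)) + 1/((J(-96, 38) + I(115)) + 466720))/(219026 - 136030) = ((95625 - 1*(-52780)) + 1/(((56 + 38 - 96) + 115) + 466720))/(219026 - 136030) = ((95625 + 52780) + 1/((-2 + 115) + 466720))/82996 = (148405 + 1/(113 + 466720))*(1/82996) = (148405 + 1/466833)*(1/82996) = (69280351366/466833)*(1/82996) = 34640175683/19372635834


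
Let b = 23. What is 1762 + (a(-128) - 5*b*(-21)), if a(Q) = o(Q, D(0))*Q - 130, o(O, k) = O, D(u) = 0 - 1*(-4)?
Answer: 20431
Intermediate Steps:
D(u) = 4 (D(u) = 0 + 4 = 4)
a(Q) = -130 + Q² (a(Q) = Q*Q - 130 = Q² - 130 = -130 + Q²)
1762 + (a(-128) - 5*b*(-21)) = 1762 + ((-130 + (-128)²) - 5*23*(-21)) = 1762 + ((-130 + 16384) - 115*(-21)) = 1762 + (16254 - 1*(-2415)) = 1762 + (16254 + 2415) = 1762 + 18669 = 20431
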